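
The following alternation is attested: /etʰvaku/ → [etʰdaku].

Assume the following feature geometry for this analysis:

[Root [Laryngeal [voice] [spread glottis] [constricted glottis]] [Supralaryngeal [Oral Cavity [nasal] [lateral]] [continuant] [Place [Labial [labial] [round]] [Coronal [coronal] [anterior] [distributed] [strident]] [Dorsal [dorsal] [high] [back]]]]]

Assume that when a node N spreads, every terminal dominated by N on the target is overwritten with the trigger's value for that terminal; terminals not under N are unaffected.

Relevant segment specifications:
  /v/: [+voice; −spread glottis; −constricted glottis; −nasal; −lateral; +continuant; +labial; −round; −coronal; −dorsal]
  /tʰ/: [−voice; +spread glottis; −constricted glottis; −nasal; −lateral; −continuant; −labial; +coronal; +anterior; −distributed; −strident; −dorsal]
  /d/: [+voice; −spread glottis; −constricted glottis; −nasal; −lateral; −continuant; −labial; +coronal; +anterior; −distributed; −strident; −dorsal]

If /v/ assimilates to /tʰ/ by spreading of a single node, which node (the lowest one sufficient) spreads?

Supralaryngeal

Feature comparison: [continuant], [labial], [round], [coronal], [anterior], [distributed], [strident] differ between /v/ and [d]; the remaining terminals match.
These terminals are all dominated by Supralaryngeal, and no proper subconstituent of Supralaryngeal covers them all; Supralaryngeal is their lowest common ancestor.
Spreading Supralaryngeal from /tʰ/ overwrites each of those terminals with /tʰ/'s values, yielding exactly [d].
Had Root spread, [spread glottis], [voice] would have taken /tʰ/'s values; they stay as in /v/, confirming the spreading constituent is exactly Supralaryngeal.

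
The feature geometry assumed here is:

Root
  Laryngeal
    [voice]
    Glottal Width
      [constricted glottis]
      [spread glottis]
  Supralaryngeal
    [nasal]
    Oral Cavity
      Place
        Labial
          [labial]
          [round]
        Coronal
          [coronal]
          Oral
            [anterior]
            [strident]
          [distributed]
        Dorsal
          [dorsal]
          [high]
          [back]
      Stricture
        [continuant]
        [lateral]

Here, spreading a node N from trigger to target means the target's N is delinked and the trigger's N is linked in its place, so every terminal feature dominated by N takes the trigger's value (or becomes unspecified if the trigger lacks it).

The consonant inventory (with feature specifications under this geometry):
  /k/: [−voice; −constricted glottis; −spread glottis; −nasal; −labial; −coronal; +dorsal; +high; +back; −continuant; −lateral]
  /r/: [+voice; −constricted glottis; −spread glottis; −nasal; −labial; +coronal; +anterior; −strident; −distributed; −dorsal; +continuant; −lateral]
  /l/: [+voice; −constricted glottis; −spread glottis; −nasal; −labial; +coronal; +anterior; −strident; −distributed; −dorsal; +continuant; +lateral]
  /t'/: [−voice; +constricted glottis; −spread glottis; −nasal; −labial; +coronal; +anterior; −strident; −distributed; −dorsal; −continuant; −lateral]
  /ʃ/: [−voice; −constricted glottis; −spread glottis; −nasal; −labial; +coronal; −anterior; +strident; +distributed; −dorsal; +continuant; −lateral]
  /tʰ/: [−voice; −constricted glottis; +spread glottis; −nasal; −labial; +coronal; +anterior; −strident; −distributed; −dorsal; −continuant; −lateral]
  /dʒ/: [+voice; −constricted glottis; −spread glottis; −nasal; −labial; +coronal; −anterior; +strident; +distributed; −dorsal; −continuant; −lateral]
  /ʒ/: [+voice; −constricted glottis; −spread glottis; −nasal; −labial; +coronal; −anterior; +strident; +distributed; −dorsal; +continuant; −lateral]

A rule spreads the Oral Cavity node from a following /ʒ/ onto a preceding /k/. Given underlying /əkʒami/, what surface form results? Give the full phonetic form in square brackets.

Terminals under Oral Cavity in this geometry: [labial], [round], [coronal], [anterior], [strident], [distributed], [dorsal], [high], [back], [continuant], [lateral].
After delinking /k/'s Oral Cavity and linking /ʒ/'s, the affected terminals become [−labial], [+coronal], [−anterior], [+strident], [+distributed], [−dorsal], [+continuant], [−lateral]; [voice], [constricted glottis], [spread glottis], … (outside Oral Cavity) are retained from /k/.
This feature bundle is that of [ʃ], so /əkʒami/ surfaces as [əʃʒami].

[əʃʒami]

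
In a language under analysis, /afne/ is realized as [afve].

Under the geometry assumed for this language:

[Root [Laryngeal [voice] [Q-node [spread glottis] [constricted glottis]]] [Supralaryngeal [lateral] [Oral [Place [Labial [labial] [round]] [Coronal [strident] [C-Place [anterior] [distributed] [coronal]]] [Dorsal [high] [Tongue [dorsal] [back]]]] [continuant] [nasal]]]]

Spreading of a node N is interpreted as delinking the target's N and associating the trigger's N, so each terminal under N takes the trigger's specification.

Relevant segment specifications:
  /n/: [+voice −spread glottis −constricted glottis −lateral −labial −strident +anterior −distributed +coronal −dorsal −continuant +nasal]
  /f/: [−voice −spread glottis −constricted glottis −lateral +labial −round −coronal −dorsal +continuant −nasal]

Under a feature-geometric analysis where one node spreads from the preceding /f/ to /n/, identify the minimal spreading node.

Comparing /n/ with its surface form [v], the features that change are [nasal], [continuant], [labial], [round], [coronal], [anterior], [distributed], [strident].
The smallest constituent containing every changed terminal is Oral — each of its daughters lacks at least one of the affected features.
Spreading Oral from /f/ overwrites each of those terminals with /f/'s values, yielding exactly [v].
[voice], a feature on which the two segments disagree outside Oral, is unchanged — nothing dominating it spread, and Oral is the minimal sufficient constituent.

Oral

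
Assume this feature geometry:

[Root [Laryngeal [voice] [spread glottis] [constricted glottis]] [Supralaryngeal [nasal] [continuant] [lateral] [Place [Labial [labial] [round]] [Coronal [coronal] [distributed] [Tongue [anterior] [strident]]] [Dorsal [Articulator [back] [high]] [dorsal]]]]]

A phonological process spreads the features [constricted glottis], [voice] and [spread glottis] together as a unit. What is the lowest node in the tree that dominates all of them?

[constricted glottis] is immediately dominated by Laryngeal.
[voice] is immediately dominated by Laryngeal.
[spread glottis] is immediately dominated by Laryngeal.
The lowest node appearing on every path is Laryngeal; each proper daughter of Laryngeal fails to dominate at least one of the listed features.

Laryngeal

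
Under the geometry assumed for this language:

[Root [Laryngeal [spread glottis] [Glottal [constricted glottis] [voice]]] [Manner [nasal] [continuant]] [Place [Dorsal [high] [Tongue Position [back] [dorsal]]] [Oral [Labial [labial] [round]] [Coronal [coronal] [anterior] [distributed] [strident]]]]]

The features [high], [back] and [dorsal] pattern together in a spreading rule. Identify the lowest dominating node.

Dorsal

[high]: Root ▹ Place ▹ Dorsal ▹ [high].
[back]: Root ▹ Place ▹ Dorsal ▹ Tongue Position ▹ [back].
[dorsal]: Root ▹ Place ▹ Dorsal ▹ Tongue Position ▹ [dorsal].
These paths first converge at Dorsal; no daughter of Dorsal dominates all 3 features, so Dorsal is the minimal constituent.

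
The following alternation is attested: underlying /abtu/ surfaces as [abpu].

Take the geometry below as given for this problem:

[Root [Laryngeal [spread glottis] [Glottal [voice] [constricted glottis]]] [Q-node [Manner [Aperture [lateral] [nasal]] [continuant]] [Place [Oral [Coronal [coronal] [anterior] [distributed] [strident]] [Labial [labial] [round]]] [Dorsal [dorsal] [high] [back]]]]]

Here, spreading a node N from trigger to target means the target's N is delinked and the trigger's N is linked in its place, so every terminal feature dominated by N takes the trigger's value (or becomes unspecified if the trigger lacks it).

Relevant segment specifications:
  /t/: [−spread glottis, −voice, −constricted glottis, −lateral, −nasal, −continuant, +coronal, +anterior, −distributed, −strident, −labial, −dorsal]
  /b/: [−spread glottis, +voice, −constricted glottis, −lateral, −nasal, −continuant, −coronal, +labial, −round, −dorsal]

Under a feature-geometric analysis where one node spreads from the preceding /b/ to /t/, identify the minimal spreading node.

Comparing /t/ with its surface form [p], the features that change are [labial], [round], [coronal], [anterior], [distributed], [strident].
These terminals are all dominated by Oral, and no proper subconstituent of Oral covers them all; Oral is their lowest common ancestor.
Spreading Oral from /b/ overwrites each of those terminals with /b/'s values, yielding exactly [p].
[voice], a feature on which the two segments disagree outside Oral, is unchanged — nothing dominating it spread, and Oral is the minimal sufficient constituent.

Oral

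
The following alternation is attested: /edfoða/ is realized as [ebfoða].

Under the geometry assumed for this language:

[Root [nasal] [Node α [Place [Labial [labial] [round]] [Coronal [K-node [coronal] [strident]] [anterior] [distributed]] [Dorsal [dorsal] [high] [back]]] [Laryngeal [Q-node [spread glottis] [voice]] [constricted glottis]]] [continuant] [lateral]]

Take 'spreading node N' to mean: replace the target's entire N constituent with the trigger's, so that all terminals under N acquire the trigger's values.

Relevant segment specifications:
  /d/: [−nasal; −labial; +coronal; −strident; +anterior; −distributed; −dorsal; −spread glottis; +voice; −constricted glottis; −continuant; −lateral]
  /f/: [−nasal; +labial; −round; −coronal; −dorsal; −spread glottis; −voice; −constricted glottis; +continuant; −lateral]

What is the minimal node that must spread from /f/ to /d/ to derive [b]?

Comparing /d/ with its surface form [b], the features that change are [labial], [round], [coronal], [anterior], [distributed], [strident].
In this geometry the lowest node dominating all of them is Place: every daughter of Place dominates only a proper subset, so no lower node suffices.
If Place spreads, every terminal under it takes /f/'s value, producing [b] as observed.
[voice] — on which /f/ differs from /d/ — is unchanged, so neither Node α nor anything higher can have spread; the constituent is no larger than Place.

Place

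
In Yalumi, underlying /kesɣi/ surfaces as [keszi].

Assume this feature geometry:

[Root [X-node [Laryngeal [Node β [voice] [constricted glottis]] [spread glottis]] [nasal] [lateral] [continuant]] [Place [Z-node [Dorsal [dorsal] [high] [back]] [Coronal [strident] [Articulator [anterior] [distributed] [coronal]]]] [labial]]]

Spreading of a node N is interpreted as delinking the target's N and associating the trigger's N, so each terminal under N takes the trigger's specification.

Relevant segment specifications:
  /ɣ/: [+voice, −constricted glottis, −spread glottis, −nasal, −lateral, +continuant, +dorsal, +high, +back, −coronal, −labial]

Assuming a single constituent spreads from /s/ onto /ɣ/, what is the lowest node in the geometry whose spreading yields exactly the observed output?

Feature comparison: [coronal], [anterior], [distributed], [strident], [dorsal], [high], [back] differ between /ɣ/ and [z]; the remaining terminals match.
Tracing each changed feature up the tree, the paths first meet at Z-node; any lower node misses at least one of them.
Spreading Z-node from /s/ overwrites each of those terminals with /s/'s values, yielding exactly [z].
[voice] stays as in /ɣ/ although /s/ differs there, so no node dominating it spread; among the remaining candidates Z-node is the lowest that derives the output.

Z-node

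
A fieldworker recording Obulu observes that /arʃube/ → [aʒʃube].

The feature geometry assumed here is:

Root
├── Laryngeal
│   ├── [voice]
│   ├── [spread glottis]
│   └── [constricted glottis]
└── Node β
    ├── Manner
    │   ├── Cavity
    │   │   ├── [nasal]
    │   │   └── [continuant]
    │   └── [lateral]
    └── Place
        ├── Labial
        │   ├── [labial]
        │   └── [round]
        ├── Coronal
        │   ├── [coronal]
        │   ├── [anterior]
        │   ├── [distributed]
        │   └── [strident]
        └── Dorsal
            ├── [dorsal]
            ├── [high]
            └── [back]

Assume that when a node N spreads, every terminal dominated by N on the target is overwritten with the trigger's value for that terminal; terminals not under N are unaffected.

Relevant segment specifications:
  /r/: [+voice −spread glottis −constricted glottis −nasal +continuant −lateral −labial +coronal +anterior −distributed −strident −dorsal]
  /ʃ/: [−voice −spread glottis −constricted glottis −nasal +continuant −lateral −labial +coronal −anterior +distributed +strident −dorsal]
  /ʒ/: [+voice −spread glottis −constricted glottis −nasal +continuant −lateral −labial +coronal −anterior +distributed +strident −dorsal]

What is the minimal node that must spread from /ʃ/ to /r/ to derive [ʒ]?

Feature comparison: [anterior], [distributed], [strident] differ between /r/ and [ʒ]; the remaining terminals match.
In this geometry the lowest node dominating all of them is Coronal: every daughter of Coronal dominates only a proper subset, so no lower node suffices.
Spreading Coronal from /ʃ/ overwrites each of those terminals with /ʃ/'s values, yielding exactly [ʒ].
[voice], a feature on which the two segments disagree outside Coronal, is unchanged — nothing dominating it spread, and Coronal is the minimal sufficient constituent.

Coronal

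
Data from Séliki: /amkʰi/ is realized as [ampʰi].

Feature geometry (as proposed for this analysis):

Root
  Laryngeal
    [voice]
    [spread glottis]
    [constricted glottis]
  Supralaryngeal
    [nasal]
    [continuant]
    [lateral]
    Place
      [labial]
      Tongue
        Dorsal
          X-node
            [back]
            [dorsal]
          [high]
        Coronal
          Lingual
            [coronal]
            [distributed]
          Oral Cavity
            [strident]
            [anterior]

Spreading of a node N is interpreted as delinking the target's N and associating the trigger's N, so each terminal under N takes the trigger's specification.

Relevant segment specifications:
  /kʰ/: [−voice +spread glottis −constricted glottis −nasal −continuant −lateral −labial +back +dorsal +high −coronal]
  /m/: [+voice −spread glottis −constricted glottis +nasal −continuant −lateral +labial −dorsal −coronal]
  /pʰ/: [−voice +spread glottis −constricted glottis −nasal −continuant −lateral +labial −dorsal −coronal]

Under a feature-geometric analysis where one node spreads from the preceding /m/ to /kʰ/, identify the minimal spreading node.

The alternation /kʰ/ → [pʰ] changes [labial], [dorsal], [high], [back] and nothing else.
These terminals are all dominated by Place, and no proper subconstituent of Place covers them all; Place is their lowest common ancestor.
If Place spreads, every terminal under it takes /m/'s value, producing [pʰ] as observed.
Had Supralaryngeal or a higher node spread, [nasal] would have taken /m/'s value; it stays as in /kʰ/, confirming the spreading constituent is exactly Place.

Place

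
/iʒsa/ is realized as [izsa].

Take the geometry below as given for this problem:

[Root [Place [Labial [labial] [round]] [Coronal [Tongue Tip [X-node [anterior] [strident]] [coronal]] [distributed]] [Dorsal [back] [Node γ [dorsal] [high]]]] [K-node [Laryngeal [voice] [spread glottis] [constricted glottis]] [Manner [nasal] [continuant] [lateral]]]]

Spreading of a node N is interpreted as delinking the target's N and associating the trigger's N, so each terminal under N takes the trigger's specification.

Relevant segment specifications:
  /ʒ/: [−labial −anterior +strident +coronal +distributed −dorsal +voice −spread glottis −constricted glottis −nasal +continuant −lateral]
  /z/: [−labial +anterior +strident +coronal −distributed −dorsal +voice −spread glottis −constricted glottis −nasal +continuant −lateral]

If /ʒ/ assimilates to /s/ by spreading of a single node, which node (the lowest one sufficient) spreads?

Coronal

The alternation /ʒ/ → [z] changes [anterior], [distributed] and nothing else.
In this geometry the lowest node dominating all of them is Coronal: every daughter of Coronal dominates only a proper subset, so no lower node suffices.
Spreading Coronal from /s/ overwrites each of those terminals with /s/'s values, yielding exactly [z].
[voice] stays as in /ʒ/ although /s/ differs there, so no node dominating it spread; among the remaining candidates Coronal is the lowest that derives the output.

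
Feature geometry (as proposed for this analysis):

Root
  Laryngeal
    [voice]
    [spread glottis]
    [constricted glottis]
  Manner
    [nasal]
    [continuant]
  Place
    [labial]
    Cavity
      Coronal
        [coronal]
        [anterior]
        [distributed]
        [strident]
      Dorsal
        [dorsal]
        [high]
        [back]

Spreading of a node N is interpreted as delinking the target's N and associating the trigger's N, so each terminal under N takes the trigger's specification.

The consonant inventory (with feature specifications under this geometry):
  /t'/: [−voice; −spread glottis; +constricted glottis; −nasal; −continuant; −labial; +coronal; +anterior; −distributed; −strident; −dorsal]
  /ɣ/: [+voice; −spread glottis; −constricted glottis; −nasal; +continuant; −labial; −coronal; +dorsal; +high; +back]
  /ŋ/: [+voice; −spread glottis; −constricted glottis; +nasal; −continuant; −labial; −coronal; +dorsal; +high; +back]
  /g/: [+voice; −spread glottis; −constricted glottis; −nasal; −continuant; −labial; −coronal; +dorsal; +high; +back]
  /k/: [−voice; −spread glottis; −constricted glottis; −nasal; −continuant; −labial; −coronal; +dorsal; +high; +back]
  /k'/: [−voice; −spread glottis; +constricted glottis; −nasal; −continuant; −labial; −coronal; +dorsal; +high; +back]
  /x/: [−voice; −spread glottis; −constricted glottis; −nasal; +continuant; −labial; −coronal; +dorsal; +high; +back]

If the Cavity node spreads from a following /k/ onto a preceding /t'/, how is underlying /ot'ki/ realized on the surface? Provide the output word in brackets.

[ok'ki]

Terminals under Cavity in this geometry: [coronal], [anterior], [distributed], [strident], [dorsal], [high], [back].
After delinking /t'/'s Cavity and linking /k/'s, the affected terminals become [−coronal], [+dorsal], [+high], [+back]; [voice], [spread glottis], [constricted glottis], … (outside Cavity) are retained from /t'/.
This feature bundle is that of [k'], so /ot'ki/ surfaces as [ok'ki].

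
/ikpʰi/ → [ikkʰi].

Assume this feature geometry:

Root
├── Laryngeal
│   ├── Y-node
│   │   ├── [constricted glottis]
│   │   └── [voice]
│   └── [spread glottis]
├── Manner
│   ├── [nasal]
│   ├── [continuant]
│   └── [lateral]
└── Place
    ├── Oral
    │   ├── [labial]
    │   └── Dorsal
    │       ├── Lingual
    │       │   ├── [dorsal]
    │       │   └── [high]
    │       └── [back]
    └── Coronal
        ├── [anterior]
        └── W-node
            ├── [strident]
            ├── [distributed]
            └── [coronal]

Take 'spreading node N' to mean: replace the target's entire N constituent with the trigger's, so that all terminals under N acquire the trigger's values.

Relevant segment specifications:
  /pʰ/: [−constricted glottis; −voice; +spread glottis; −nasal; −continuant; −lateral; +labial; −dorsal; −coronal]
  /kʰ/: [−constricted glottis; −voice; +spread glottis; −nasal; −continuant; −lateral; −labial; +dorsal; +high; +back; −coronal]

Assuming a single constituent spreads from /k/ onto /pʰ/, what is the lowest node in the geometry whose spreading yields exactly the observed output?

Oral

The alternation /pʰ/ → [kʰ] changes [labial], [dorsal], [high], [back] and nothing else.
The smallest constituent containing every changed terminal is Oral — each of its daughters lacks at least one of the affected features.
Spreading Oral from /k/ overwrites each of those terminals with /k/'s values, yielding exactly [kʰ].
[spread glottis], a feature on which the two segments disagree outside Oral, is unchanged — nothing dominating it spread, and Oral is the minimal sufficient constituent.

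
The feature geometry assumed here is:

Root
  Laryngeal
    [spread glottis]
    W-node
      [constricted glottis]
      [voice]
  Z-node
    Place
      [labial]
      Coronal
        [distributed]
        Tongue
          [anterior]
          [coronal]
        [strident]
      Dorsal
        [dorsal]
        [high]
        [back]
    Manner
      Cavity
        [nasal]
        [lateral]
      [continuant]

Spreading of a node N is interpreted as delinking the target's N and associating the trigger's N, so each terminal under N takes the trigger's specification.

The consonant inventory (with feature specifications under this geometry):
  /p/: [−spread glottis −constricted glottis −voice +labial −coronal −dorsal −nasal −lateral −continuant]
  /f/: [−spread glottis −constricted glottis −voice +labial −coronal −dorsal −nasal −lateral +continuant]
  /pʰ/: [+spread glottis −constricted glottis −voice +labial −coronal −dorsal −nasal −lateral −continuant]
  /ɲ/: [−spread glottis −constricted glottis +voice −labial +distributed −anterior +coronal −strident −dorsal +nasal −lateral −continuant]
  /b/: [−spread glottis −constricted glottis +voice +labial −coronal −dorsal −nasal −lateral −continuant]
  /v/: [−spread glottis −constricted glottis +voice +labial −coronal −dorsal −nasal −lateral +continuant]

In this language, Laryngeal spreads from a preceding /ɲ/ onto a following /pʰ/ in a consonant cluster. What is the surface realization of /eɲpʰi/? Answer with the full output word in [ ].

[eɲbi]

Laryngeal immediately or transitively dominates [spread glottis], [constricted glottis], [voice].
After delinking /pʰ/'s Laryngeal and linking /ɲ/'s, the affected terminals become [−spread glottis], [−constricted glottis], [+voice]; [labial], [coronal], [dorsal], … (outside Laryngeal) are retained from /pʰ/.
This feature bundle is that of [b], so /eɲpʰi/ surfaces as [eɲbi].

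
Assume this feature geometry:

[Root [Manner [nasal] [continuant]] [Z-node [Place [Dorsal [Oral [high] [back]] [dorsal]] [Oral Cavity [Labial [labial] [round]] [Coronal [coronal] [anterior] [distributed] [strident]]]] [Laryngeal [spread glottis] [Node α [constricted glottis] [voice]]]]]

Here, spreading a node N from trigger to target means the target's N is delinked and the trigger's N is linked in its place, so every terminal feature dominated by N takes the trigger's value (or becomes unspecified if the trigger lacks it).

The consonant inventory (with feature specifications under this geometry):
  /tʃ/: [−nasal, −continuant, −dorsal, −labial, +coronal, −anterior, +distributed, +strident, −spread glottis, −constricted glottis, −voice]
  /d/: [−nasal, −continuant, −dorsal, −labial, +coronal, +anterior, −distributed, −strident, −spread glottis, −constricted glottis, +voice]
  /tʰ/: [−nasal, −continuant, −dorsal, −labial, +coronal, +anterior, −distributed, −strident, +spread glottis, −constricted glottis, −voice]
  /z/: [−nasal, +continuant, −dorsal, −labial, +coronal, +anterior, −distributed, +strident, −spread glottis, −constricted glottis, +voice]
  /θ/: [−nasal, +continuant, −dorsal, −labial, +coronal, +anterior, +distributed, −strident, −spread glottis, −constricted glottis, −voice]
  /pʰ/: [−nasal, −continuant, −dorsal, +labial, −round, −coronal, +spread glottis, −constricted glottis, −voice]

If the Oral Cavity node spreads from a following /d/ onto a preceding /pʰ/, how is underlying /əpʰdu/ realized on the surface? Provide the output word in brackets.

[ətʰdu]

The Oral Cavity node dominates the terminals [labial], [round], [coronal], [anterior], [distributed], [strident].
Spreading Oral Cavity from /d/ onto /pʰ/ replaces those values with /d/'s: [−labial], [+coronal], [+anterior], [−distributed], [−strident]. Features outside Oral Cavity ([nasal], [continuant], [dorsal], …) stay as in /pʰ/.
This feature bundle is that of [tʰ], so /əpʰdu/ surfaces as [ətʰdu].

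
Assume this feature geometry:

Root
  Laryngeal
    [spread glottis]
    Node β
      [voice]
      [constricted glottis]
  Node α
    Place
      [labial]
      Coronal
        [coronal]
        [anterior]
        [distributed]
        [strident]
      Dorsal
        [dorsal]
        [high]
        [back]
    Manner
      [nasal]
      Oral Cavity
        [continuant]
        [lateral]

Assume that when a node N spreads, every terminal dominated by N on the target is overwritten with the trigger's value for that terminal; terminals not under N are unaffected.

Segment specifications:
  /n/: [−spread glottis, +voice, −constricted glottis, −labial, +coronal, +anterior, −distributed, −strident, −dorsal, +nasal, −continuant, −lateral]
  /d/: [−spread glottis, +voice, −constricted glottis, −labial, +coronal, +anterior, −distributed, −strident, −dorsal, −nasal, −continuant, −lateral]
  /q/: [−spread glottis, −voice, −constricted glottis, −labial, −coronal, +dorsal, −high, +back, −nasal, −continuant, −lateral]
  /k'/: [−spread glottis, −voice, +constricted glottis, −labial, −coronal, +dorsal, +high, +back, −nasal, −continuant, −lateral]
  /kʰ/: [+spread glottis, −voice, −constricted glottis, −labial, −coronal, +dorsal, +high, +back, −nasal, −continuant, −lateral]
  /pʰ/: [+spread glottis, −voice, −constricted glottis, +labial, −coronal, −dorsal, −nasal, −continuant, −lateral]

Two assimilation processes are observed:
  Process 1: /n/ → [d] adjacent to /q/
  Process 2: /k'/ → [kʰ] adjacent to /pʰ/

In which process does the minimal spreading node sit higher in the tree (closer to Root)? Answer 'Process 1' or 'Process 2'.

Process 2

Process 1: the feature that changes is [nasal]; the minimal node is [nasal] (depth 3).
Process 2 alters [spread glottis], [constricted glottis]; the lowest common ancestor is Laryngeal (depth 1 from Root).
Laryngeal (depth 1) sits above [nasal] (depth 3), making Process 2 the one with the higher spreading node.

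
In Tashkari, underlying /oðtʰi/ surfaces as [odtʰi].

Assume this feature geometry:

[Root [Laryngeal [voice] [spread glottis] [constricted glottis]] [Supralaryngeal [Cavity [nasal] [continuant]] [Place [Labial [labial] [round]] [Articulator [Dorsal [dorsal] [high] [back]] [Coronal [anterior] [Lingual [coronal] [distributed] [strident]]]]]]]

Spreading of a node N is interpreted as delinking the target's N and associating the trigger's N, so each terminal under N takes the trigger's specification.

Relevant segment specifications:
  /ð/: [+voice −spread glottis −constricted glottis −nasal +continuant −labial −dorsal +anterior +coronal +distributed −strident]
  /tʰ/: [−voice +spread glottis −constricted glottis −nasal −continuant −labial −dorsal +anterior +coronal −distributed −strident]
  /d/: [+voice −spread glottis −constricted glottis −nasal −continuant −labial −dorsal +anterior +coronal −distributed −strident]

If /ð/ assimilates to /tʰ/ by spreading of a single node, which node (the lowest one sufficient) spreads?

Feature comparison: [continuant], [distributed] differ between /ð/ and [d]; the remaining terminals match.
The smallest constituent containing every changed terminal is Supralaryngeal — each of its daughters lacks at least one of the affected features.
Delinking /ð/'s Supralaryngeal and associating /tʰ/'s Supralaryngeal gives precisely the feature bundle of [d].
Had Root spread, [voice], [spread glottis] would have taken /tʰ/'s values; they stay as in /ð/, confirming the spreading constituent is exactly Supralaryngeal.

Supralaryngeal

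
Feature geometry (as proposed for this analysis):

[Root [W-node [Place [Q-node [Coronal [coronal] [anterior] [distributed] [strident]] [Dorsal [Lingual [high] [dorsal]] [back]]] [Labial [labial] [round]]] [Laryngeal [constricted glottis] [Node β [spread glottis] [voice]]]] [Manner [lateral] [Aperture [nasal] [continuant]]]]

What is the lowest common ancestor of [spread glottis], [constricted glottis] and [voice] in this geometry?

Laryngeal

[spread glottis]: Root ▹ W-node ▹ Laryngeal ▹ Node β ▹ [spread glottis].
[constricted glottis]: Root ▹ W-node ▹ Laryngeal ▹ [constricted glottis].
[voice]: Root ▹ W-node ▹ Laryngeal ▹ Node β ▹ [voice].
The lowest node appearing on every path is Laryngeal; each proper daughter of Laryngeal fails to dominate at least one of the listed features.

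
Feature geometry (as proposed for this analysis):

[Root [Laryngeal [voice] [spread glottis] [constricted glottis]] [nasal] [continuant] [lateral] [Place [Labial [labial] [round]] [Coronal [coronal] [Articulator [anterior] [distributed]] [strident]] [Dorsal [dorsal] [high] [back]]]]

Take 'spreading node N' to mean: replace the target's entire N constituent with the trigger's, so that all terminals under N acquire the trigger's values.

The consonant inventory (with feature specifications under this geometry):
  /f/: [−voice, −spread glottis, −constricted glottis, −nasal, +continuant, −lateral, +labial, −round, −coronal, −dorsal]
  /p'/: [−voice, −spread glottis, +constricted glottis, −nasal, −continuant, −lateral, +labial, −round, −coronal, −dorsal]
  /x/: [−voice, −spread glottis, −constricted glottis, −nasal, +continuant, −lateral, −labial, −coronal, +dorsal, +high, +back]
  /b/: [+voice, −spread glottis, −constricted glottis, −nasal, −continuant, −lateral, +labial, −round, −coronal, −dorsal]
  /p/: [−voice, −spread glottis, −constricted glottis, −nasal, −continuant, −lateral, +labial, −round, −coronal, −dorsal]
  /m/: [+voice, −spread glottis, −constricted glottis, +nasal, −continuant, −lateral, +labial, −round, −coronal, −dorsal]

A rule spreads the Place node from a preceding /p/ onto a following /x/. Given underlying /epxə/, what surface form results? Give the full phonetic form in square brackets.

[epfə]

The Place node dominates the terminals [labial], [round], [coronal], [anterior], [distributed], [strident], [dorsal], [high], [back].
Spreading Place from /p/ onto /x/ replaces those values with /p/'s: [+labial], [−round], [−coronal], [−dorsal]. Features outside Place ([voice], [spread glottis], [constricted glottis], …) stay as in /x/.
Among the inventory, only /f/ has exactly this specification, giving the surface form [epfə].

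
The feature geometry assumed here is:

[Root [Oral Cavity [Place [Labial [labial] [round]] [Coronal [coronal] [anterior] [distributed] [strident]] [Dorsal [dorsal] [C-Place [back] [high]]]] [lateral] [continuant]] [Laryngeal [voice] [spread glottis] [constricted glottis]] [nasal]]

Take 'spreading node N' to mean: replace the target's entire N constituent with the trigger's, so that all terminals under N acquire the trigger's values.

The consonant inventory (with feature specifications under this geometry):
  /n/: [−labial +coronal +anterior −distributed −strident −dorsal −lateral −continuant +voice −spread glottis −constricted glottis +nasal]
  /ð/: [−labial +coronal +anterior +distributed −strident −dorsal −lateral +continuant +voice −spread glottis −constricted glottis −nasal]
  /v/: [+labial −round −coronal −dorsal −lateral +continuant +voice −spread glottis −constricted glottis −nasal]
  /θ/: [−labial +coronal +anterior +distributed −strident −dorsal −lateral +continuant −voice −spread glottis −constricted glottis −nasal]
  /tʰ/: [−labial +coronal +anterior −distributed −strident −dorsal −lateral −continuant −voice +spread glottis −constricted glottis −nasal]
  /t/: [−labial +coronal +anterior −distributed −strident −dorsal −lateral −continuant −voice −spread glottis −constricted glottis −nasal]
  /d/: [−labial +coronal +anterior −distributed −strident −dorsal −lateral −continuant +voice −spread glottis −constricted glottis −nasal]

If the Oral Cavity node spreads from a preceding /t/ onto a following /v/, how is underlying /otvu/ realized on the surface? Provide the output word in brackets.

Oral Cavity immediately or transitively dominates [labial], [round], [coronal], [anterior], [distributed], [strident], [dorsal], [back], [high], [lateral], [continuant].
Spreading Oral Cavity from /t/ onto /v/ replaces those values with /t/'s: [−labial], [+coronal], [+anterior], [−distributed], [−strident], [−dorsal], [−lateral], [−continuant]. Features outside Oral Cavity ([voice], [spread glottis], [constricted glottis], …) stay as in /v/.
Among the inventory, only /d/ has exactly this specification, giving the surface form [otdu].

[otdu]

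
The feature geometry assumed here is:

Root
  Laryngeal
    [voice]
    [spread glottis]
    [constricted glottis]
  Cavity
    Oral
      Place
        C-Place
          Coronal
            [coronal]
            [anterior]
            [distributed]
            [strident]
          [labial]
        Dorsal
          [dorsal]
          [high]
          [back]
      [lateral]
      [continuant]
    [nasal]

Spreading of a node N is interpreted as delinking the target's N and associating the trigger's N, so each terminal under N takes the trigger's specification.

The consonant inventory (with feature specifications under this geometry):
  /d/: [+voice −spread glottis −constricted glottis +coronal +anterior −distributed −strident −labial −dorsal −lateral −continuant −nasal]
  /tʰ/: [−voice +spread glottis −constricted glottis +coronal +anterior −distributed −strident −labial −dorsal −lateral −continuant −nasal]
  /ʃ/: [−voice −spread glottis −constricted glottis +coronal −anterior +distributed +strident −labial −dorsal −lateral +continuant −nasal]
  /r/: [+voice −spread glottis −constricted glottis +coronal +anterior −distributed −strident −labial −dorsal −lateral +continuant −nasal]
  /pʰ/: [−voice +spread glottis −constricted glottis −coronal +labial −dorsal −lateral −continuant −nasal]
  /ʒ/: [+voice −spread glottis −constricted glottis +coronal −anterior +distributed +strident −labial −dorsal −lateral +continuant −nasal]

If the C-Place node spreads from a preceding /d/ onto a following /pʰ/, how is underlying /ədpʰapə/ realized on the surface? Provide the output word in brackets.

[ədtʰapə]

Terminals under C-Place in this geometry: [coronal], [anterior], [distributed], [strident], [labial].
Spreading C-Place from /d/ onto /pʰ/ replaces those values with /d/'s: [+coronal], [+anterior], [−distributed], [−strident], [−labial]. Features outside C-Place ([voice], [spread glottis], [constricted glottis], …) stay as in /pʰ/.
The resulting bundle matches /tʰ/ in the inventory; substituting it for /pʰ/ gives [ədtʰapə].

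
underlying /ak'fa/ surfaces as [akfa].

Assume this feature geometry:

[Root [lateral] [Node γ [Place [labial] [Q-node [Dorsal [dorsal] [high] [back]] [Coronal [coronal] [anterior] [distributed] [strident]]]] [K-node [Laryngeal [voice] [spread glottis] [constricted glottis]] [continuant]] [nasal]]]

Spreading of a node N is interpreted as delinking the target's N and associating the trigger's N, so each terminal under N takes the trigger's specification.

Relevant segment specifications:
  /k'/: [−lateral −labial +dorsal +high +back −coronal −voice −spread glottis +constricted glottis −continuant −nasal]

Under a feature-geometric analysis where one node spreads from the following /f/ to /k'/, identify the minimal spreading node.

[constricted glottis]

/k'/ and [k] differ in [constricted glottis]; every other specified feature is identical.
Since just one terminal is affected and it takes /f/'s value, spreading the terminal [constricted glottis] alone is sufficient and minimal.
Features on which the two segments disagree outside [constricted glottis], such as [dorsal], [continuant], are unchanged — nothing dominating them spread, and [constricted glottis] is the minimal sufficient constituent.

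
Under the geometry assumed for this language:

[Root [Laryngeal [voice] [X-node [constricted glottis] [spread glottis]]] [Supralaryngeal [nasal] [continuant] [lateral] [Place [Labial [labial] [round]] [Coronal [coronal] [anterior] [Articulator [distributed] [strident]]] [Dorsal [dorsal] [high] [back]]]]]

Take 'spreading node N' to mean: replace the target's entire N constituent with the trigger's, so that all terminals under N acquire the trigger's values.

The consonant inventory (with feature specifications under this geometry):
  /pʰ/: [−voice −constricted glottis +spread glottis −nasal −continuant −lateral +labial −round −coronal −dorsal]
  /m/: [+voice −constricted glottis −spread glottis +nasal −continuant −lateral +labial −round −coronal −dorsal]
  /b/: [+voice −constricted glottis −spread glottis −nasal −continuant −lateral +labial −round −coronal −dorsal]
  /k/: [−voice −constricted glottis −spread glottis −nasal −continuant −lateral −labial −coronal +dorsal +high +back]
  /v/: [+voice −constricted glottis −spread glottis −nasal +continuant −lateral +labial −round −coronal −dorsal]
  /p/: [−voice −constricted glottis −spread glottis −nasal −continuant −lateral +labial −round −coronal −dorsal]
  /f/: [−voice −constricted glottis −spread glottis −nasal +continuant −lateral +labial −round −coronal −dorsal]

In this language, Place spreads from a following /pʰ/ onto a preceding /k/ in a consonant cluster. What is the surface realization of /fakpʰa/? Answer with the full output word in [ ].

[fappʰa]

Terminals under Place in this geometry: [labial], [round], [coronal], [anterior], [distributed], [strident], [dorsal], [high], [back].
Spreading Place from /pʰ/ onto /k/ replaces those values with /pʰ/'s: [+labial], [−round], [−coronal], [−dorsal]. Features outside Place ([voice], [constricted glottis], [spread glottis], …) stay as in /k/.
The resulting bundle matches /p/ in the inventory; substituting it for /k/ gives [fappʰa].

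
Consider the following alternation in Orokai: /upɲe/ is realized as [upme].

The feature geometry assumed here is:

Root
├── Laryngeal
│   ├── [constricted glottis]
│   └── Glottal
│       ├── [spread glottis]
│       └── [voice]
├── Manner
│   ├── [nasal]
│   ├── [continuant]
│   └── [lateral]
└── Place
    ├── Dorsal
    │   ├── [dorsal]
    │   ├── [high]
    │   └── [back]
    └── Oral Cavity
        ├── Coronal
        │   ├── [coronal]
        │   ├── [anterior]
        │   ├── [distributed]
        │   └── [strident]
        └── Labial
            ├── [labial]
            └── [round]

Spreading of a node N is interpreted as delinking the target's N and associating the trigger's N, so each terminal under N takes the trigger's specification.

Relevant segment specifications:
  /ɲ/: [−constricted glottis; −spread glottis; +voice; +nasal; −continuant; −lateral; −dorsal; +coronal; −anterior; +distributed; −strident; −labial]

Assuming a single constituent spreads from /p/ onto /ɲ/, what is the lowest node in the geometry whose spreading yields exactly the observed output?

Oral Cavity

/ɲ/ and [m] differ in [labial], [round], [coronal], [anterior], [distributed], [strident]; every other specified feature is identical.
The smallest constituent containing every changed terminal is Oral Cavity — each of its daughters lacks at least one of the affected features.
Spreading Oral Cavity from /p/ overwrites each of those terminals with /p/'s values, yielding exactly [m].
[nasal], [voice] stay as in /ɲ/ although /p/ differs there, so no node dominating them spread; among the remaining candidates Oral Cavity is the lowest that derives the output.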